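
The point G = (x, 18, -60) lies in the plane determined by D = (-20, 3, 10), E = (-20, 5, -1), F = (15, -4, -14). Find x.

-27

A normal to the plane is n = DE × DF = (-125, -385, -70).
G lies in the plane iff n · DG = 0.
This gives (-125)x + (-3375) = 0, so x = -27.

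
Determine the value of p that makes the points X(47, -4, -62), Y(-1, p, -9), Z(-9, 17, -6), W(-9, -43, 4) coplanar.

Normal to plane XZW: n = (3570, 560, 3360); plane equation n·P = -42770.
Requiring n·Y = -42770: (560)p + (-33810) = -42770.
So p = -16.

-16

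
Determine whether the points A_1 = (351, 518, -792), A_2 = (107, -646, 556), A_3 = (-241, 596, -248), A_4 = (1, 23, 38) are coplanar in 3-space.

Yes

A normal to the plane through A_1, A_2, A_3 is n = A_1A_2 × A_1A_3 = (-738360, -665280, -708120).
The plane has equation n·P = -42948360. For A_4: n·A_4 = -42948360.
Equal, so A_4 lies in the plane and all four are coplanar.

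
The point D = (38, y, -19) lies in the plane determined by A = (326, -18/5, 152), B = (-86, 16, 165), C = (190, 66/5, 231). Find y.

-74/5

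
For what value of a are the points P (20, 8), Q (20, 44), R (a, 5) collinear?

The three points are collinear iff det[PQ; PR] = 0.
This determinant is linear in a: (-36)a + (720) = 0, so a = 20.

20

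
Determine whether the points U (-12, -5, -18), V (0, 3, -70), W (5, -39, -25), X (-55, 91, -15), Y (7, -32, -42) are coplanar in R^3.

Yes

The plane through U, V, W has normal n = UV × UW = (-1824, -800, -544) and equation n·P = 35680.
Checking the remaining points: n·X = 35680, n·Y = 35680.
All equal 35680, so all 5 points lie in one plane.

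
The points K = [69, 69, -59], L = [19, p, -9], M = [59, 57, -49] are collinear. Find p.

9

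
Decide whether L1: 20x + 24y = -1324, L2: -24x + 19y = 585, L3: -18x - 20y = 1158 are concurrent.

Intersecting L1 and L2: solving the 2×2 system gives (x, y) = (-41, -21).
Substitute into L3: (-18)(-41) + (-20)(-21) = 1158.
This equals 1158, so (-41, -21) lies on all three lines and they are concurrent.

Yes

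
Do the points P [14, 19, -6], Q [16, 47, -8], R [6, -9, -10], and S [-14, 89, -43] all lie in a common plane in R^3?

No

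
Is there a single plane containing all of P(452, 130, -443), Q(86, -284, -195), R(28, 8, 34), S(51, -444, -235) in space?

No

With P as base: PQ = (-366, -414, 248), PR = (-424, -122, 477), PS = (-401, -574, 208).
PR × PS = (248422, -103085, 194454).
PQ · (PR × PS) = -20670.
Since -20670 ≠ 0, the four points are not coplanar.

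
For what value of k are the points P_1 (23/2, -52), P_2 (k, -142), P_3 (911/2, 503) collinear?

-121/2

Collinearity: (P_2 − P_1) must be parallel to (P_3 − P_1) = (444, 555).
Cross-multiplying the components: (k − 23/2)·(555) = (-90)·(444).
Solving gives k = -121/2.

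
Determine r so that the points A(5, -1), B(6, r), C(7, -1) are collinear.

-1

Collinearity: (B − A) must be parallel to (C − A) = (2, 0).
Cross-multiplying the components: (r − (-1))·(2) = (1)·(0).
Solving gives r = -1.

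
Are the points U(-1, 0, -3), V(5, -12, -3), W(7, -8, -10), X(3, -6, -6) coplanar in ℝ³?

A normal to the plane through U, V, W is n = UV × UW = (84, 42, 48).
The plane has equation n·P = -228. For X: n·X = -288.
-288 ≠ -228, so X is off the plane.

No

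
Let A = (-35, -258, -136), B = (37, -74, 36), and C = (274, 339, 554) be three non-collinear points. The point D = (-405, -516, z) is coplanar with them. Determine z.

Coplanarity requires AB · (AC × AD) = 0.
AB = (72, 184, 172), AC = (309, 597, 690); the triple product is linear in z with coefficient -13872 and constant term -11763456.
Setting it to zero: z = -848.

-848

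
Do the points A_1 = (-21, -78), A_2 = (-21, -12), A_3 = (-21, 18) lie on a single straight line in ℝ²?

Yes

A_1A_2 = (0, 66), A_1A_3 = (0, 96).
Checking proportionality: A_1A_3 = 16/11·A_1A_2, so the vectors are parallel and the points are collinear.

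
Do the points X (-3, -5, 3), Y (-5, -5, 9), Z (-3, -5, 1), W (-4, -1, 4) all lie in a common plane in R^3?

No

The four points are coplanar iff the 3×3 determinant with rows XY, XZ, XW is zero.
Rows: (-2, 0, 6), (0, 0, -2), (-1, 4, 1).
Expanding along the first row: (-2)(8) − (0)(-2) + (6)(0) = -16.
Nonzero ⇒ not coplanar.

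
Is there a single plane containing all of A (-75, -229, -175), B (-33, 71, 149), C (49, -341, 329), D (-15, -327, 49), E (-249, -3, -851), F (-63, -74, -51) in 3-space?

Yes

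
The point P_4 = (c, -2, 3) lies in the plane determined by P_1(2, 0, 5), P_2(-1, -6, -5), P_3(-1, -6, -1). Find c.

1

Coplanarity requires P_1P_2 · (P_1P_3 × P_1P_4) = 0.
P_1P_2 = (-3, -6, -10), P_1P_3 = (-3, -6, -6); the triple product is linear in c with coefficient -24 and constant term 24.
Setting it to zero: c = 1.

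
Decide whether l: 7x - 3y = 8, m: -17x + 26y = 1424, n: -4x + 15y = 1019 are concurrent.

No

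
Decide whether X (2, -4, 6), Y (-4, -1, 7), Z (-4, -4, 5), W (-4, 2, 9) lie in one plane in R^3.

Yes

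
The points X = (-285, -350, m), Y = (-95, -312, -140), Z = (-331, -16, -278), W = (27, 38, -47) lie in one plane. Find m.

The points are coplanar iff XY · (XZ × XW) = 0.
Expanding, this is linear in m: (118712)m + (31221256) = 0.
So m = -263.

-263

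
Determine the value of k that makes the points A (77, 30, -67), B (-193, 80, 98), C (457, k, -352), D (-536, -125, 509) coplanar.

The points are coplanar iff AB · (AC × AD) = 0.
Expanding, this is linear in k: (-54375)k + (1631250) = 0.
So k = 30.

30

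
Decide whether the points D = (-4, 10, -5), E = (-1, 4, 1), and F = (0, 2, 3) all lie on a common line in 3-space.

DE = (3, -6, 6), DF = (4, -8, 8).
Each component of DF is 4/3 times the corresponding component of DE, so DF = 4/3·DE and the points are collinear.

Yes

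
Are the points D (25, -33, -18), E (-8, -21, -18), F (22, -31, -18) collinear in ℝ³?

No

DE = (-33, 12, 0), DF = (-3, 2, 0).
Comparing components 1 and 2: (-33)(2) − (12)(-3) = -30 ≠ 0, so DE and DF are not parallel and the points are not collinear.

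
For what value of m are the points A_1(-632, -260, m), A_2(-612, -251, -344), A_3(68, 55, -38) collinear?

-353

Direction A_2A_3 = (680, 306, 306). From the x-coordinate of A_1, the parameter along the line is τ = (-632 − (-612))/680 = -1/34.
Then m = (-344) + (-1/34)·(306) = -353.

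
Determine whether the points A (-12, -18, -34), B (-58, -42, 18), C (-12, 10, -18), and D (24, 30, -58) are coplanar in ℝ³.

The four points are coplanar iff the 3×3 determinant with rows AB, AC, AD is zero.
Rows: (-46, -24, 52), (0, 28, 16), (36, 48, -24).
Expanding along the first row: (-46)(-1440) − (-24)(-576) + (52)(-1008) = 0.
Zero determinant ⇒ coplanar.

Yes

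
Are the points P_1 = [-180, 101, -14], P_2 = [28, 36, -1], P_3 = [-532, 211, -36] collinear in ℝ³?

Yes

P_1P_2 = (208, -65, 13), P_1P_3 = (-352, 110, -22).
P_1P_2 × P_1P_3 = (0, 0, 0).
The cross product vanishes, so the three points are collinear.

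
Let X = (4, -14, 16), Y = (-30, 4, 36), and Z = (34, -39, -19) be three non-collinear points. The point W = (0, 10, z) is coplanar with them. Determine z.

60

The plane through X, Y, Z has equation −130x − 590y + 310z = 12700.
Substituting W: (310)z + (-5900) = 12700, so z = 60.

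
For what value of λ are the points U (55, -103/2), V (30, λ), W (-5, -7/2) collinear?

-63/2

Collinearity: (V − U) must be parallel to (W − U) = (-60, 48).
Cross-multiplying the components: (λ − (-103/2))·(-60) = (-25)·(48).
Solving gives λ = -63/2.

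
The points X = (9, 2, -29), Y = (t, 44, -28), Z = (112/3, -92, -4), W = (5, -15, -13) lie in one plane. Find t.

-40/3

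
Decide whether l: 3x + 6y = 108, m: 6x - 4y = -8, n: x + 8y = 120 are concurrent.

Yes

Lines aᵢx + bᵢy = cᵢ with pairwise distinct directions are concurrent exactly when det[aᵢ bᵢ cᵢ] = 0.
Here the determinant is 0.
It vanishes, so the lines are concurrent at (8, 14).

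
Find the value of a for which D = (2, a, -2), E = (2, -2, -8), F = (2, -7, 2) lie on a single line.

-5

Direction EF = (0, -5, 10). From the z-coordinate of D, the parameter along the line is τ = (-2 − (-8))/10 = 3/5.
Then a = (-2) + 3/5·(-5) = -5.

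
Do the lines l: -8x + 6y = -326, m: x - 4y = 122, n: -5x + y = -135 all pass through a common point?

Yes

Intersecting l and m: solving the 2×2 system gives (x, y) = (22, -25).
Substitute into n: (-5)(22) + (1)(-25) = -135.
This equals -135, so (22, -25) lies on all three lines and they are concurrent.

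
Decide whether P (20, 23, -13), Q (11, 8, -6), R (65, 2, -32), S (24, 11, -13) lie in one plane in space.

A normal to the plane through P, Q, R is n = PQ × PR = (432, 144, 864).
The plane has equation n·X = 720. For S: n·S = 720.
Equal, so S lies in the plane and all four are coplanar.

Yes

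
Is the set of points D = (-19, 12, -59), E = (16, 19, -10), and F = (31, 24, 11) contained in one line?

No

DE = (35, 7, 49), DF = (50, 12, 70).
DE × DF = (-98, 0, 70).
The cross product is nonzero, so the points do not lie on one line.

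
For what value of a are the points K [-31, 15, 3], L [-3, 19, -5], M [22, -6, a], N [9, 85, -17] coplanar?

Normal to plane KLN: n = (480, 240, 1800); plane equation n·P = -5880.
Requiring n·M = -5880: (1800)a + (9120) = -5880.
So a = -25/3.

-25/3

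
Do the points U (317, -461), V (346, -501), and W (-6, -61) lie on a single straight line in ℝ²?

UV = (29, -40), UW = (-323, 400).
Twice the signed area of △UVW is (29)(400) − (-40)(-323) = -1320.
The area is nonzero, so the three points are not collinear.

No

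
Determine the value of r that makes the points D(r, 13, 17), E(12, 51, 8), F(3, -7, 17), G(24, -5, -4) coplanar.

3

Coplanarity ⇔ det[DE; DF; DG] = 0.
Expanding, this is linear in r: (-1200)r + (3600) = 0.
So r = 3.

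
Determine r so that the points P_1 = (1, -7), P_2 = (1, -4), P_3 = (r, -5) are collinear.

1

The three points are collinear iff det[P_1P_2; P_1P_3] = 0.
This determinant is linear in r: (-3)r + (3) = 0, so r = 1.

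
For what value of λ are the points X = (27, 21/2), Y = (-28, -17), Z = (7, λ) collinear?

1/2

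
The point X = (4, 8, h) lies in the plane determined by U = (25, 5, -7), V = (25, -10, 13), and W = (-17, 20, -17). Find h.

The plane through U, V, W has equation −150x − 840y − 630z = -3540.
Substituting X: (-630)h + (-7320) = -3540, so h = -6.

-6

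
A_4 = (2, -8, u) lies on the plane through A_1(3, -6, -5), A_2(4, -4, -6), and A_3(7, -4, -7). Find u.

-4

A normal to the plane is n = A_1A_2 × A_1A_3 = (-2, -2, -6).
A_4 lies in the plane iff n · A_1A_4 = 0.
This gives (-6)u + (-24) = 0, so u = -4.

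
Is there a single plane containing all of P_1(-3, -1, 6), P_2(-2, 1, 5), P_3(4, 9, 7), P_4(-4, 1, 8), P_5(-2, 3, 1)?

The plane through P_1, P_2, P_3 has normal n = P_1P_2 × P_1P_3 = (12, -8, -4) and equation n·P = -52.
Checking the remaining points: n·P_4 = -88, n·P_5 = -52.
Since n·P_4 = -88 ≠ -52, P_4 is off the plane and the points are not all coplanar.

No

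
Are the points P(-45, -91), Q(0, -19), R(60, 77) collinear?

PQ = (45, 72), PR = (105, 168).
Checking proportionality: PR = 7/3·PQ, so the vectors are parallel and the points are collinear.

Yes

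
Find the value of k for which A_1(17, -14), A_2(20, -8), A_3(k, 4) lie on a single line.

The three points are collinear iff det[A_1A_2; A_1A_3] = 0.
This determinant is linear in k: (-6)k + (156) = 0, so k = 26.

26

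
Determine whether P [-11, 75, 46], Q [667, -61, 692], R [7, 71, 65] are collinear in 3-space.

No

PQ = (678, -136, 646), PR = (18, -4, 19).
Comparing components 3 and 1: (646)(18) − (678)(19) = -1254 ≠ 0, so PQ and PR are not parallel and the points are not collinear.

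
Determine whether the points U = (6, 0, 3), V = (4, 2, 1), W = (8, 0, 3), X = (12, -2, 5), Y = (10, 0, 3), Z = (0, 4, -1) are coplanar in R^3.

The plane through U, V, W has normal n = UV × UW = (0, -4, -4) and equation n·P = -12.
Checking the remaining points: n·X = -12, n·Y = -12, n·Z = -12.
All equal -12, so all 6 points lie in one plane.

Yes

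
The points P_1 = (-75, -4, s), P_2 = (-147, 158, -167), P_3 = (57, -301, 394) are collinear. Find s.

31

Collinearity requires P_1P_2 × P_1P_3 = 0; each component is linear in s.
The x-component gives (-459)s + (14229) = 0, so s = 31.
The remaining components then also vanish.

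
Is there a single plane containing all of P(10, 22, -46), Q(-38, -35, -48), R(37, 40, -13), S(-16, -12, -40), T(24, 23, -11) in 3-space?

No

The plane through P, Q, R has normal n = PQ × PR = (-1845, 1530, 675) and equation n·X = -15840.
Checking the remaining points: n·S = -15840, n·T = -16515.
Since n·T = -16515 ≠ -15840, T is off the plane and the points are not all coplanar.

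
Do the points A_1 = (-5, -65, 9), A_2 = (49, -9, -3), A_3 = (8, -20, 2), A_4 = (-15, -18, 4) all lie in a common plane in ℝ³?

The four points are coplanar iff the 3×3 determinant with rows A_1A_2, A_1A_3, A_1A_4 is zero.
Rows: (54, 56, -12), (13, 45, -7), (-10, 47, -5).
Expanding along the first row: (54)(104) − (56)(-135) + (-12)(1061) = 444.
Nonzero ⇒ not coplanar.

No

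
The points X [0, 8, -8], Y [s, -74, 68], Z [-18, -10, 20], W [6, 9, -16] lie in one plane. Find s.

The points are coplanar iff XY · (XZ × XW) = 0.
Expanding, this is linear in s: (116)s + (4872) = 0.
So s = -42.

-42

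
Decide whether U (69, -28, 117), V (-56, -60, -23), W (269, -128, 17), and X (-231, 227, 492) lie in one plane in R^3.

Yes

With U as base: UV = (-125, -32, -140), UW = (200, -100, -100), UX = (-300, 255, 375).
UW × UX = (-12000, -45000, 21000).
UV · (UW × UX) = 0.
The scalar triple product vanishes, so the four points are coplanar.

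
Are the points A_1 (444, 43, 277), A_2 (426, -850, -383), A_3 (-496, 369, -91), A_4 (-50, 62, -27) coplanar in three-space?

Yes

The four points are coplanar iff the 3×3 determinant with rows A_1A_2, A_1A_3, A_1A_4 is zero.
Rows: (-18, -893, -660), (-940, 326, -368), (-494, 19, -304).
Expanding along the first row: (-18)(-92112) − (-893)(103968) + (-660)(143184) = 0.
Zero determinant ⇒ coplanar.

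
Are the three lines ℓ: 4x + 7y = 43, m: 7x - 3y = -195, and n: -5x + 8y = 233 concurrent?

Lines aᵢx + bᵢy = cᵢ with pairwise distinct directions are concurrent exactly when det[aᵢ bᵢ cᵢ] = 0.
Here the determinant is 615.
Nonzero, so no common point exists.

No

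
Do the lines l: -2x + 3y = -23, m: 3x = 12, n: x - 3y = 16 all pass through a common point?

Intersecting l and m: solving the 2×2 system gives (x, y) = (4, -5).
Substitute into n: (1)(4) + (-3)(-5) = 19.
But n requires 16 ≠ 19, so the three lines have no common point.

No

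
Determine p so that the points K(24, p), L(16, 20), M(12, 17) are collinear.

26

The three points are collinear iff det[KL; KM] = 0.
This determinant is linear in p: (-4)p + (104) = 0, so p = 26.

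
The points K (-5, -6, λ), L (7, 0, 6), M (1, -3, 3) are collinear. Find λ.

Collinearity requires KL × KM = 0; each component is linear in λ.
The x-component gives (-3)λ + (0) = 0, so λ = 0.
The remaining components then also vanish.

0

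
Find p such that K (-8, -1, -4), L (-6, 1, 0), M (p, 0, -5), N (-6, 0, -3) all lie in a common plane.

The points are coplanar iff KL · (KM × KN) = 0.
Expanding, this is linear in p: (2)p + (8) = 0.
So p = -4.

-4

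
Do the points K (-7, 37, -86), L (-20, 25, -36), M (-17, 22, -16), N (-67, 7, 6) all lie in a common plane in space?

Yes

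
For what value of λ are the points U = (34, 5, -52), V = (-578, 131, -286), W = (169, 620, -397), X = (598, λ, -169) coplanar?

428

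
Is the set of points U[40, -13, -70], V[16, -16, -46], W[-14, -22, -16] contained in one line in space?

UV = (-24, -3, 24), UW = (-54, -9, 54).
Comparing components 2 and 3: (-3)(54) − (24)(-9) = 54 ≠ 0, so UV and UW are not parallel and the points are not collinear.

No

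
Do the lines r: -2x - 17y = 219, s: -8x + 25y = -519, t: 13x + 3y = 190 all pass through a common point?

No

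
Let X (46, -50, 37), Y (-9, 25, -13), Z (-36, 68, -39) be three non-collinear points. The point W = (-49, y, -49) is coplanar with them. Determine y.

The plane through X, Y, Z has equation 200x − 80y − 340z = 620.
Substituting W: (-80)y + (6860) = 620, so y = 78.

78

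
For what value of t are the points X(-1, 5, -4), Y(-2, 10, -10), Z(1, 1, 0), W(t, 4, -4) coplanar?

Coplanarity ⇔ det[XY; XZ; XW] = 0.
Expanding, this is linear in t: (-4)t + (4) = 0.
So t = 1.

1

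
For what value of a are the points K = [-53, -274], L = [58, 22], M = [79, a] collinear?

Collinearity: (M − K) must be parallel to (L − K) = (111, 296).
Cross-multiplying the components: (a − (-274))·(111) = (132)·(296).
Solving gives a = 78.

78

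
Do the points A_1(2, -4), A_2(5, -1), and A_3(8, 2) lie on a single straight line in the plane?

A_1A_2 = (3, 3), A_1A_3 = (6, 6).
Checking proportionality: A_1A_3 = 2·A_1A_2, so the vectors are parallel and the points are collinear.

Yes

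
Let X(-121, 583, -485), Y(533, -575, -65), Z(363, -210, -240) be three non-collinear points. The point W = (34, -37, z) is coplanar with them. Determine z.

-30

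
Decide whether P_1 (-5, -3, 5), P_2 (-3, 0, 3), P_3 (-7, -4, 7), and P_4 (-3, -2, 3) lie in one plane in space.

Yes

The four points are coplanar iff the 3×3 determinant with rows P_1P_2, P_1P_3, P_1P_4 is zero.
Rows: (2, 3, -2), (-2, -1, 2), (2, 1, -2).
Expanding along the first row: (2)(0) − (3)(0) + (-2)(0) = 0.
Zero determinant ⇒ coplanar.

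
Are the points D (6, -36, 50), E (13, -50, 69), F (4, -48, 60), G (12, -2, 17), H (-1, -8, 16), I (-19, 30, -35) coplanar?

No

The plane through D, E, F has normal n = DE × DF = (88, -108, -112) and equation n·P = -1184.
Checking the remaining points: n·G = -632, n·H = -1016, n·I = -992.
Since n·G = -632 ≠ -1184, G is off the plane and the points are not all coplanar.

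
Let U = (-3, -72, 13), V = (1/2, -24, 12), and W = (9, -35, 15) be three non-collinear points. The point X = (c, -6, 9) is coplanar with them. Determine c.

-7

A normal to the plane is n = UV × UW = (133, -19, -893/2).
X lies in the plane iff n · UX = 0.
This gives (133)c + (931) = 0, so c = -7.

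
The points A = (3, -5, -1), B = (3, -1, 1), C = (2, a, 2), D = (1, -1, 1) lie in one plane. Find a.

Normal to plane ABD: n = (0, -4, 8); plane equation n·P = 12.
Requiring n·C = 12: (-4)a + (16) = 12.
So a = 1.

1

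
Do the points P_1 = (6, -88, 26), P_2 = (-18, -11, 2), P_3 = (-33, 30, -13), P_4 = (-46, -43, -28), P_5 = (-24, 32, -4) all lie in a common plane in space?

The plane through P_1, P_2, P_3 has normal n = P_1P_2 × P_1P_3 = (-171, 0, 171) and equation n·P = 3420.
Checking the remaining points: n·P_4 = 3078, n·P_5 = 3420.
Since n·P_4 = 3078 ≠ 3420, P_4 is off the plane and the points are not all coplanar.

No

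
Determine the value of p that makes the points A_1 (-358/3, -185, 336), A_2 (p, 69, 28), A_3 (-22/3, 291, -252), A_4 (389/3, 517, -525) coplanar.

Normal to plane A_1A_3A_4: n = (2940, -49980, -39900); plane equation n·P = -4510940.
Requiring n·A_2 = -4510940: (2940)p + (-4565820) = -4510940.
So p = 56/3.

56/3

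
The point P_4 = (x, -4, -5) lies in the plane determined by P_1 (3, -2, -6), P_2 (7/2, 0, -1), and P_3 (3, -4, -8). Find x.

7/2

Coplanarity requires P_1P_2 · (P_1P_3 × P_1P_4) = 0.
P_1P_2 = (1/2, 2, 5), P_1P_3 = (0, -2, -2); the triple product is linear in x with coefficient 6 and constant term -21.
Setting it to zero: x = 7/2.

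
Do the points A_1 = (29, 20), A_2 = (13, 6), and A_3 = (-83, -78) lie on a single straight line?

A_1A_2 = (-16, -14), A_1A_3 = (-112, -98).
det[A_1A_2; A_1A_3] = (-16)(-98) − (-14)(-112) = 0.
The determinant is zero, so the points are collinear.

Yes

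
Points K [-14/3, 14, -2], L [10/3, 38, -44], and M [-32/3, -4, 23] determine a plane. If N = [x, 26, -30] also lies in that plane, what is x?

Coplanarity requires KL · (KM × KN) = 0.
KL = (8, 24, -42), KM = (-6, -18, 25); the triple product is linear in x with coefficient -156 and constant term -104.
Setting it to zero: x = -2/3.

-2/3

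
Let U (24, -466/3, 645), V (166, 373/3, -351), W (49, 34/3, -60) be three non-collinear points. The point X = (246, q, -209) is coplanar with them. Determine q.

126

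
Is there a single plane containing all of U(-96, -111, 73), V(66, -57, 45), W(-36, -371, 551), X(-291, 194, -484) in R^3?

With U as base: UV = (162, 54, -28), UW = (60, -260, 478), UX = (-195, 305, -557).
UW × UX = (-970, -59790, -32400).
UV · (UW × UX) = -2478600.
Since -2478600 ≠ 0, the four points are not coplanar.

No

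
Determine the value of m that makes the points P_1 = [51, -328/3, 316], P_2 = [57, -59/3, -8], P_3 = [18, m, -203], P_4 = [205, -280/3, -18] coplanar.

Normal to plane P_1P_2P_4: n = (-74294/3, -47892, -41138/3); plane equation n·P = -1080026/3.
Requiring n·P_3 = -1080026/3: (-47892)m + (7013722/3) = -1080026/3.
So m = 169/3.

169/3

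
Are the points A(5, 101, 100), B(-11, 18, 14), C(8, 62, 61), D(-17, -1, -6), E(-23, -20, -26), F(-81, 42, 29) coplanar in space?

The plane through A, B, C has normal n = AB × AC = (-117, -882, 873) and equation n·P = -2367.
Checking the remaining points: n·D = -2367, n·E = -2367, n·F = -2250.
Since n·F = -2250 ≠ -2367, F is off the plane and the points are not all coplanar.

No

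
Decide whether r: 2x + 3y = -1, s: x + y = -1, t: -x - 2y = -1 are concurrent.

Lines aᵢx + bᵢy = cᵢ with pairwise distinct directions are concurrent exactly when det[aᵢ bᵢ cᵢ] = 0.
Here the determinant is 1.
Nonzero, so no common point exists.

No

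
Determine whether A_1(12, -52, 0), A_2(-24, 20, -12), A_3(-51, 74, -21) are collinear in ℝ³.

A_1A_2 = (-36, 72, -12), A_1A_3 = (-63, 126, -21).
Each component of A_1A_3 is 7/4 times the corresponding component of A_1A_2, so A_1A_3 = 7/4·A_1A_2 and the points are collinear.

Yes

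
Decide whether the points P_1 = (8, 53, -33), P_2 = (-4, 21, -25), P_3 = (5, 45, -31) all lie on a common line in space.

P_1P_2 = (-12, -32, 8), P_1P_3 = (-3, -8, 2).
P_1P_2 × P_1P_3 = (0, 0, 0).
The cross product vanishes, so the three points are collinear.

Yes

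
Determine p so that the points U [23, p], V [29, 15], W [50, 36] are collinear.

9

The three points are collinear iff det[UV; UW] = 0.
This determinant is linear in p: (21)p + (-189) = 0, so p = 9.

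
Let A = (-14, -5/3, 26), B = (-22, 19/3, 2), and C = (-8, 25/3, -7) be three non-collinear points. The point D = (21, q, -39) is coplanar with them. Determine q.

50/3

A normal to the plane is n = AB × AC = (-24, -408, -128).
D lies in the plane iff n · AD = 0.
This gives (-408)q + (6800) = 0, so q = 50/3.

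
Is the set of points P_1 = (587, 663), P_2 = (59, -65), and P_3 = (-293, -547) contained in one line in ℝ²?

No

P_1P_2 = (-528, -728), P_1P_3 = (-880, -1210).
If collinear, P_1P_3 would be a scalar multiple of P_1P_2. But (-528)·(-1210) ≠ (-728)·(-880) (difference -1760), so they are not parallel; the points are not collinear.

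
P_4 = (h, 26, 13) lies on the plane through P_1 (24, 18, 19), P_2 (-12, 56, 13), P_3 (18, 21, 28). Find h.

Coplanarity requires P_1P_2 · (P_1P_3 × P_1P_4) = 0.
P_1P_2 = (-36, 38, -6), P_1P_3 = (-6, 3, 9); the triple product is linear in h with coefficient 360 and constant term -6480.
Setting it to zero: h = 18.

18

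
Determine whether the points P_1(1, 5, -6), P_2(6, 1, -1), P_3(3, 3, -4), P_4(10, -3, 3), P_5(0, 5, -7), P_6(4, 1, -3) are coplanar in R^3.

Yes

The plane through P_1, P_2, P_3 has normal n = P_1P_2 × P_1P_3 = (2, 0, -2) and equation n·P = 14.
Checking the remaining points: n·P_4 = 14, n·P_5 = 14, n·P_6 = 14.
All equal 14, so all 6 points lie in one plane.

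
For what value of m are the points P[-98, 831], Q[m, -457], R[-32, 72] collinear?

14

Collinearity: (Q − P) must be parallel to (R − P) = (66, -759).
Cross-multiplying the components: (m − (-98))·(-759) = (-1288)·(66).
Solving gives m = 14.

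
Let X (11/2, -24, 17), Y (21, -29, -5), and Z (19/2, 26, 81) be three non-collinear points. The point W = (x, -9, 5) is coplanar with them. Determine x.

A normal to the plane is n = XY × XZ = (780, -1080, 795).
W lies in the plane iff n · XW = 0.
This gives (780)x + (-30030) = 0, so x = 77/2.

77/2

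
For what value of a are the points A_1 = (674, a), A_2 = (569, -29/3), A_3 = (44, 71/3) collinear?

-49/3

Collinearity: (A_1 − A_2) must be parallel to (A_3 − A_2) = (-525, 100/3).
Cross-multiplying the components: (a − (-29/3))·(-525) = (105)·(100/3).
Solving gives a = -49/3.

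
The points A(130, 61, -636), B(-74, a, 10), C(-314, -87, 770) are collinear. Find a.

Direction AC = (-444, -148, 1406). From the x-coordinate of B, the parameter along the line is τ = (-74 − 130)/(-444) = 17/37.
Then a = 61 + 17/37·(-148) = -7.

-7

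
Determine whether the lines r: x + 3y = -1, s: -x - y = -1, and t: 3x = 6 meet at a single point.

Yes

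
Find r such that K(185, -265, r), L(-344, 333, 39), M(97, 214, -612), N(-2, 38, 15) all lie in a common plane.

Coplanarity ⇔ det[KL; KM; KN] = 0.
Expanding, this is linear in r: (89397)r + (-30216186) = 0.
So r = 338.

338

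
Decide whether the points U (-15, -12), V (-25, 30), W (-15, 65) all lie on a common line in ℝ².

UV = (-10, 42), UW = (0, 77).
det[UV; UW] = (-10)(77) − (42)(0) = -770.
The determinant is nonzero, so they are not collinear.

No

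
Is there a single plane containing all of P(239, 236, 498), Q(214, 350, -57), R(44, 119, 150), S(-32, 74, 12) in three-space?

A normal to the plane through P, Q, R is n = PQ × PR = (-104607, 99525, 25155).
The plane has equation n·X = 11014017. For S: n·S = 11014134.
11014134 ≠ 11014017, so S is off the plane.

No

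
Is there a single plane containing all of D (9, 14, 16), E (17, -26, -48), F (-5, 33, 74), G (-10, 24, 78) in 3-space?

A normal to the plane through D, E, F is n = DE × DF = (-1104, 432, -408).
The plane has equation n·P = -10416. For G: n·G = -10416.
Equal, so G lies in the plane and all four are coplanar.

Yes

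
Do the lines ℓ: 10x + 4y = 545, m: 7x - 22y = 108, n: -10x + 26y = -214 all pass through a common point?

Lines aᵢx + bᵢy = cᵢ with pairwise distinct directions are concurrent exactly when det[aᵢ bᵢ cᵢ] = 0.
Here the determinant is -38.
Nonzero, so no common point exists.

No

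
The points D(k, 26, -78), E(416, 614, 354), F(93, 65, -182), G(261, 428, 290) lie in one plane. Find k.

The points are coplanar iff DE · (DF × DG) = 0.
Expanding, this is linear in k: (64560)k + (-968400) = 0.
So k = 15.

15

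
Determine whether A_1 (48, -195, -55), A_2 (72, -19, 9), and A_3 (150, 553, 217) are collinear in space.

Yes

A_1A_2 = (24, 176, 64), A_1A_3 = (102, 748, 272).
A_1A_2 × A_1A_3 = (0, 0, 0).
The cross product vanishes, so the three points are collinear.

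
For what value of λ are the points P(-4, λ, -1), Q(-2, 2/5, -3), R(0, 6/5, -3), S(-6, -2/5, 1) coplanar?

The points are coplanar iff PQ · (PR × PS) = 0.
Expanding, this is linear in λ: (8)λ + (0) = 0.
So λ = 0.

0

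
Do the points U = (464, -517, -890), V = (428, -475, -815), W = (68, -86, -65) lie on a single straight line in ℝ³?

No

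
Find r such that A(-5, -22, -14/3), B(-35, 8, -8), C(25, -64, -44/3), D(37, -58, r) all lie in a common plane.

The points are coplanar iff AB · (AC × AD) = 0.
Expanding, this is linear in r: (360)r + (-2400) = 0.
So r = 20/3.

20/3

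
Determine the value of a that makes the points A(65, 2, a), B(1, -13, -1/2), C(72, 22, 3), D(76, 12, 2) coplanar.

1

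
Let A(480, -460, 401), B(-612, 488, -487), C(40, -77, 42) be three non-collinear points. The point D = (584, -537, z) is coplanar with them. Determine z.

470

Coplanarity requires AB · (AC × AD) = 0.
AB = (-1092, 948, -888), AC = (-440, 383, -359); the triple product is linear in z with coefficient -1116 and constant term 524520.
Setting it to zero: z = 470.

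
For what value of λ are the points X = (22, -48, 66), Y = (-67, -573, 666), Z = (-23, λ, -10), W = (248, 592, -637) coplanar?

The points are coplanar iff XY · (XZ × XW) = 0.
Expanding, this is linear in λ: (-73033)λ + (511231) = 0.
So λ = 7.

7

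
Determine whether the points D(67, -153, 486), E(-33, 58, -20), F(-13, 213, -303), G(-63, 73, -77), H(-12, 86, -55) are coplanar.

No

The plane through D, E, F has normal n = DE × DF = (18717, -38420, -19720) and equation n·P = -2451621.
Checking the remaining points: n·G = -2465391, n·H = -2444124.
Since n·G = -2465391 ≠ -2451621, G is off the plane and the points are not all coplanar.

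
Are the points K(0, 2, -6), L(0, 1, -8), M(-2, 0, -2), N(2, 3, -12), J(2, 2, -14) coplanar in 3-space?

Yes

The plane through K, L, M has normal n = KL × KM = (-8, 4, -2) and equation n·P = 20.
Checking the remaining points: n·N = 20, n·J = 20.
All equal 20, so all 5 points lie in one plane.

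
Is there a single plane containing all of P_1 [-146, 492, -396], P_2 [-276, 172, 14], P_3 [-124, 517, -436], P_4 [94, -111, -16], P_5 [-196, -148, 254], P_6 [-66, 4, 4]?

No

The plane through P_1, P_2, P_3 has normal n = P_1P_2 × P_1P_3 = (2550, 3820, 3790) and equation n·P = 6300.
Checking the remaining points: n·P_4 = -244960, n·P_5 = -102500, n·P_6 = -137860.
Since n·P_4 = -244960 ≠ 6300, P_4 is off the plane and the points are not all coplanar.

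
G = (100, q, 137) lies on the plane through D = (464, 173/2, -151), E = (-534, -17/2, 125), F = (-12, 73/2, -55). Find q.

The plane through D, E, F has equation 4680x − 35568y + 4680z = -1611792.
Substituting G: (-35568)q + (1109160) = -1611792, so q = 153/2.

153/2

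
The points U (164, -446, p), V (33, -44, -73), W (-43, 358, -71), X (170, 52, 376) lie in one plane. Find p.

Coplanarity ⇔ det[UV; UW; UX] = 0.
Expanding, this is linear in p: (62370)p + (-5239080) = 0.
So p = 84.

84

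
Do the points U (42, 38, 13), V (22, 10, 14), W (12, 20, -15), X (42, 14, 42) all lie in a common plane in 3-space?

No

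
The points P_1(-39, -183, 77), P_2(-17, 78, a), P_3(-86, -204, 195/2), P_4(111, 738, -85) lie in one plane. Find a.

The points are coplanar iff P_1P_2 · (P_1P_3 × P_1P_4) = 0.
Expanding, this is linear in a: (-40137)a + (1565343) = 0.
So a = 39.

39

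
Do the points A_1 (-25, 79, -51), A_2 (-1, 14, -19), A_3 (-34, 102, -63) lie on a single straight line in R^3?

A_1A_2 = (24, -65, 32), A_1A_3 = (-9, 23, -12).
Comparing components 2 and 3: (-65)(-12) − (32)(23) = 44 ≠ 0, so A_1A_2 and A_1A_3 are not parallel and the points are not collinear.

No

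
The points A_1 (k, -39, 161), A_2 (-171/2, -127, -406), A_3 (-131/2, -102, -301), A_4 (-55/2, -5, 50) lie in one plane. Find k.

247/2

The points are coplanar iff A_1A_2 · (A_1A_3 × A_1A_4) = 0.
Expanding, this is linear in k: (1410)k + (-174135) = 0.
So k = 247/2.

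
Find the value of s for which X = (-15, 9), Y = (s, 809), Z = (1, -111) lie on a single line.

-365/3

Collinearity: (Y − X) must be parallel to (Z − X) = (16, -120).
Cross-multiplying the components: (s − (-15))·(-120) = (800)·(16).
Solving gives s = -365/3.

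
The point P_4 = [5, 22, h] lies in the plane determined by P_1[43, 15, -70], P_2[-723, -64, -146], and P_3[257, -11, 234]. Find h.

-138

Coplanarity requires P_1P_2 · (P_1P_3 × P_1P_4) = 0.
P_1P_2 = (-766, -79, -76), P_1P_3 = (214, -26, 304); the triple product is linear in h with coefficient 36822 and constant term 5081436.
Setting it to zero: h = -138.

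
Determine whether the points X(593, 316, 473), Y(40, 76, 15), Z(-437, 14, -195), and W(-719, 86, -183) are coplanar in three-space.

A normal to the plane through X, Y, Z is n = XY × XZ = (22004, 102336, -80194).
The plane has equation n·P = 7454786. For W: n·W = 7655522.
7655522 ≠ 7454786, so W is off the plane.

No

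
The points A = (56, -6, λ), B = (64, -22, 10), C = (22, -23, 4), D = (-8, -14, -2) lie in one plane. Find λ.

The points are coplanar iff AB · (AC × AD) = 0.
Expanding, this is linear in λ: (408)λ + (-2448) = 0.
So λ = 6.

6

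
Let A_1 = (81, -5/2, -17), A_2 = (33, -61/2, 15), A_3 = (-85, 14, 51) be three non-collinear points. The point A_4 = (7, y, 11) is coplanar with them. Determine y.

11

A normal to the plane is n = A_1A_2 × A_1A_3 = (-2432, -2048, -5440).
A_4 lies in the plane iff n · A_1A_4 = 0.
This gives (-2048)y + (22528) = 0, so y = 11.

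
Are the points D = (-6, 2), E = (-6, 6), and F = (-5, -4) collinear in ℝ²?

No

DE = (0, 4), DF = (1, -6).
det[DE; DF] = (0)(-6) − (4)(1) = -4.
The determinant is nonzero, so they are not collinear.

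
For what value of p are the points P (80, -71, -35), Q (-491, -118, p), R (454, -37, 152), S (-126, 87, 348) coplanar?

Normal to plane PRS: n = (-16524, -181764, 66096); plane equation n·X = 9269964.
Requiring n·Q = 9269964: (66096)p + (29561436) = 9269964.
So p = -307.

-307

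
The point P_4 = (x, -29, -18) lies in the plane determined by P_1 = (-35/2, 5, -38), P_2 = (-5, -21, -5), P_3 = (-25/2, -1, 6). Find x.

A normal to the plane is n = P_1P_2 × P_1P_3 = (-946, -385, 55).
P_4 lies in the plane iff n · P_1P_4 = 0.
This gives (-946)x + (-2365) = 0, so x = -5/2.

-5/2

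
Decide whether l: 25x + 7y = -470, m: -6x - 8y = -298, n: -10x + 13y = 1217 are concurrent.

The three lines meet at one point iff the augmented coefficient matrix [aᵢ bᵢ cᵢ] has rank < 3, i.e. its determinant vanishes.
Here the determinant is -316.
Nonzero, so no common point exists.

No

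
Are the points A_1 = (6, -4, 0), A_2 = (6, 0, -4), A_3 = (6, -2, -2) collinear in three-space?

Yes

A_1A_2 = (0, 4, -4), A_1A_3 = (0, 2, -2).
A_1A_2 × A_1A_3 = (0, 0, 0).
The cross product vanishes, so the three points are collinear.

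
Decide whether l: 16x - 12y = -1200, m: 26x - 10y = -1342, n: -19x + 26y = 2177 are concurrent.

Lines aᵢx + bᵢy = cᵢ with pairwise distinct directions are concurrent exactly when det[aᵢ bᵢ cᵢ] = 0.
Here the determinant is 0.
It vanishes, so the lines are concurrent at (-27, 64).

Yes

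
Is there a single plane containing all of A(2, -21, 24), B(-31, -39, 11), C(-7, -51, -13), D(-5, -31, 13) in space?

The four points are coplanar iff the 3×3 determinant with rows AB, AC, AD is zero.
Rows: (-33, -18, -13), (-9, -30, -37), (-7, -10, -11).
Expanding along the first row: (-33)(-40) − (-18)(-160) + (-13)(-120) = 0.
Zero determinant ⇒ coplanar.

Yes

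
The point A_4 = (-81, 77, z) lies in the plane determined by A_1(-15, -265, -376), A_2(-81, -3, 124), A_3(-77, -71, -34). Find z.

320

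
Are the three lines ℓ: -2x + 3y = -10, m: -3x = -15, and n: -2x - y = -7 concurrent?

No

Intersecting ℓ and m: solving the 2×2 system gives (x, y) = (5, 0).
Substitute into n: (-2)(5) + (-1)(0) = -10.
But n requires -7 ≠ -10, so the three lines have no common point.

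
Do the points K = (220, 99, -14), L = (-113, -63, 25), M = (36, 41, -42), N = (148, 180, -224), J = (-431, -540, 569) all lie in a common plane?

No

The plane through K, L, M has normal n = KL × KM = (6798, -16500, -10494) and equation n·P = 8976.
Checking the remaining points: n·N = 386760, n·J = 8976.
Since n·N = 386760 ≠ 8976, N is off the plane and the points are not all coplanar.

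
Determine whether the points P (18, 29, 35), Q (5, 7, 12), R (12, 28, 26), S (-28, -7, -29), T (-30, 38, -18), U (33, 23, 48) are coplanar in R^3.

The plane through P, Q, R has normal n = PQ × PR = (175, 21, -119) and equation n·X = -406.
Checking the remaining points: n·S = -1596, n·T = -2310, n·U = 546.
Since n·S = -1596 ≠ -406, S is off the plane and the points are not all coplanar.

No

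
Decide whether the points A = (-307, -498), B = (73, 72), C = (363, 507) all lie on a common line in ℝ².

Yes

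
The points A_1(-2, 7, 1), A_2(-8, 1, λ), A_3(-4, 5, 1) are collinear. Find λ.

1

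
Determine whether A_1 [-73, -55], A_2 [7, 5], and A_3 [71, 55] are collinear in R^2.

No

A_1A_2 = (80, 60), A_1A_3 = (144, 110).
det[A_1A_2; A_1A_3] = (80)(110) − (60)(144) = 160.
The determinant is nonzero, so they are not collinear.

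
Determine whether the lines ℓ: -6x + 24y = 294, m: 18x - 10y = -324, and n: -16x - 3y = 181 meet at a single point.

Yes

Intersecting ℓ and m: solving the 2×2 system gives (x, y) = (-13, 9).
Substitute into n: (-16)(-13) + (-3)(9) = 181.
This equals 181, so (-13, 9) lies on all three lines and they are concurrent.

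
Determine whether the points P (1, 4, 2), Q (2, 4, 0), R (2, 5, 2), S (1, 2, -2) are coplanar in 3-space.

Yes

With P as base: PQ = (1, 0, -2), PR = (1, 1, 0), PS = (0, -2, -4).
PR × PS = (-4, 4, -2).
PQ · (PR × PS) = 0.
The scalar triple product vanishes, so the four points are coplanar.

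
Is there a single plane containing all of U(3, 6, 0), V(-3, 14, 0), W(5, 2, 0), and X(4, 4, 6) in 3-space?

No

With U as base: UV = (-6, 8, 0), UW = (2, -4, 0), UX = (1, -2, 6).
UW × UX = (-24, -12, 0).
UV · (UW × UX) = 48.
Since 48 ≠ 0, the four points are not coplanar.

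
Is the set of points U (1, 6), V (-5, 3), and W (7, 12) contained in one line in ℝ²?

UV = (-6, -3), UW = (6, 6).
Twice the signed area of △UVW is (-6)(6) − (-3)(6) = -18.
The area is nonzero, so the three points are not collinear.

No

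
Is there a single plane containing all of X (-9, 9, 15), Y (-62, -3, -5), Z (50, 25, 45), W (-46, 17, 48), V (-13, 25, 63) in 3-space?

The plane through X, Y, Z has normal n = XY × XZ = (-40, 410, -140) and equation n·P = 1950.
Checking the remaining points: n·W = 2090, n·V = 1950.
Since n·W = 2090 ≠ 1950, W is off the plane and the points are not all coplanar.

No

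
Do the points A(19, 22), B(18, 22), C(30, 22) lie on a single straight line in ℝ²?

Yes

AB = (-1, 0), AC = (11, 0).
det[AB; AC] = (-1)(0) − (0)(11) = 0.
The determinant is zero, so the points are collinear.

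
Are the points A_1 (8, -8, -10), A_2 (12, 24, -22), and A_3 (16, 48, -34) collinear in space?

No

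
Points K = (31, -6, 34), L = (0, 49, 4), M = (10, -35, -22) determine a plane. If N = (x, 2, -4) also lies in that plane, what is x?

9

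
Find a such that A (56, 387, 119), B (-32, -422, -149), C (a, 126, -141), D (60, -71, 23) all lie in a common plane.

-140

Normal to plane ABD: n = (-45080, -9520, 43540); plane equation n·P = -1027460.
Requiring n·C = -1027460: (-45080)a + (-7338660) = -1027460.
So a = -140.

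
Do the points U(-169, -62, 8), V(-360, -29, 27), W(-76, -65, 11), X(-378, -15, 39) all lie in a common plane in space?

With U as base: UV = (-191, 33, 19), UW = (93, -3, 3), UX = (-209, 47, 31).
UW × UX = (-234, -3510, 3744).
UV · (UW × UX) = 0.
The scalar triple product vanishes, so the four points are coplanar.

Yes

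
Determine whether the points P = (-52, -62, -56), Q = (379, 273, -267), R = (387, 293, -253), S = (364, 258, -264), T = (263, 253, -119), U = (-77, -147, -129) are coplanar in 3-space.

Yes

The plane through P, Q, R has normal n = PQ × PR = (8910, -7722, 5940) and equation n·X = -317196.
Checking the remaining points: n·S = -317196, n·T = -317196, n·U = -317196.
All equal -317196, so all 6 points lie in one plane.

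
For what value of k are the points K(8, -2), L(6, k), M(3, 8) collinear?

2

Collinearity: (L − K) must be parallel to (M − K) = (-5, 10).
Cross-multiplying the components: (k − (-2))·(-5) = (-2)·(10).
Solving gives k = 2.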